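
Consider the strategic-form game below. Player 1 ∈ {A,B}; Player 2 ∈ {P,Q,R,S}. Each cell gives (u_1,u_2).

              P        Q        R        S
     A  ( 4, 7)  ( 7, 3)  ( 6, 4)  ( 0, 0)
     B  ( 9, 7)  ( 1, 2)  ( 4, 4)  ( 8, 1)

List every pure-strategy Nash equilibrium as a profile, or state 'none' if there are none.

Nash profiles: (B,P)

(A,P): not NE [P1→B gives 9>4]
(A,Q): not NE [P2→P gives 7>3]
(A,R): not NE [P2→P gives 7>4]
(A,S): not NE [P1→B gives 8>0; P2→P gives 7>0]
(B,P): NE
(B,Q): not NE [P1→A gives 7>1; P2→P gives 7>2]
(B,R): not NE [P1→A gives 6>4; P2→P gives 7>4]
(B,S): not NE [P2→P gives 7>1]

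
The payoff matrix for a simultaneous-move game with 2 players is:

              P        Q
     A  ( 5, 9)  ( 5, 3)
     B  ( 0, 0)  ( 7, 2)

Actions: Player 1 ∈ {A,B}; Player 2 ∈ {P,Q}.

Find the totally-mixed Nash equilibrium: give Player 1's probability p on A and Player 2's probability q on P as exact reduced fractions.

P1 indiff ⇒ q·5+(1-q)·5 = q·0+(1-q)·7 ⇒ q(5) = (1-q)(2) ⇒ q = 2/7
P2 indiff ⇒ p·9+(1-p)·0 = p·3+(1-p)·2 ⇒ p(6) = (1-p)(2) ⇒ p = 1/4

(p,q) = (1/4, 2/7)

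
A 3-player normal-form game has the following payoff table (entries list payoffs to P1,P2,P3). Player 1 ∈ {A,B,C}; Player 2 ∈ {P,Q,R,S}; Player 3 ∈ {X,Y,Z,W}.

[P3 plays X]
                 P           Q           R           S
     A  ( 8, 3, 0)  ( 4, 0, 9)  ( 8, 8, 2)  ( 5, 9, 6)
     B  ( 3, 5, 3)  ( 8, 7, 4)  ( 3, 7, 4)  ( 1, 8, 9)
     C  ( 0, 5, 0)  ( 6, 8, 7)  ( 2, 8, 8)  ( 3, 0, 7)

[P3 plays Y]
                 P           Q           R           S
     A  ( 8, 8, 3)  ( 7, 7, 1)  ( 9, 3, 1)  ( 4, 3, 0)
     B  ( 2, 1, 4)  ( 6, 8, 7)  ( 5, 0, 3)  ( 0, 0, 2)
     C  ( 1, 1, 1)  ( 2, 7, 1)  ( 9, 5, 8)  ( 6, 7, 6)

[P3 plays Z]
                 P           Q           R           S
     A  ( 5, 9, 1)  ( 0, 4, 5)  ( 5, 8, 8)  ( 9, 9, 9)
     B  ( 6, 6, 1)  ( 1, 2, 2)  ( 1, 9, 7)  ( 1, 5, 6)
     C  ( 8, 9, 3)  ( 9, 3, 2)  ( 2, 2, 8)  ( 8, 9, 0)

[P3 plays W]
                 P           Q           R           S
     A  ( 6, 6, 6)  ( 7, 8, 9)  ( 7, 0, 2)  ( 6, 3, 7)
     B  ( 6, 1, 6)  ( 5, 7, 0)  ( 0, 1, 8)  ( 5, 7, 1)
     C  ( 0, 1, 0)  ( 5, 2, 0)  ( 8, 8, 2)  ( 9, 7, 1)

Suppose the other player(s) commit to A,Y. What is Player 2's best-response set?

u_2(P vs A,Y) = 8
u_2(Q vs A,Y) = 7
u_2(R vs A,Y) = 3
u_2(S vs A,Y) = 3
max payoff 8 at {P}

P2 best: {P}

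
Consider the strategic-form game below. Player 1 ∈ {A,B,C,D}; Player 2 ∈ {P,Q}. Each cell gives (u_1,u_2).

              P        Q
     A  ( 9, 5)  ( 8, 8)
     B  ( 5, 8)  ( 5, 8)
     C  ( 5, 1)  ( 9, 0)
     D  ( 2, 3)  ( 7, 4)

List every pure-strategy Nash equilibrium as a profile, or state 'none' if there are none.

PSNE: ∅

(A,P): not NE [P2→Q gives 8>5]
(A,Q): not NE [P1→C gives 9>8]
(B,P): not NE [P1→A gives 9>5]
(B,Q): not NE [P1→C gives 9>5]
(C,P): not NE [P1→A gives 9>5]
(C,Q): not NE [P2→P gives 1>0]
(D,P): not NE [P1→A gives 9>2; P2→Q gives 4>3]
(D,Q): not NE [P1→C gives 9>7]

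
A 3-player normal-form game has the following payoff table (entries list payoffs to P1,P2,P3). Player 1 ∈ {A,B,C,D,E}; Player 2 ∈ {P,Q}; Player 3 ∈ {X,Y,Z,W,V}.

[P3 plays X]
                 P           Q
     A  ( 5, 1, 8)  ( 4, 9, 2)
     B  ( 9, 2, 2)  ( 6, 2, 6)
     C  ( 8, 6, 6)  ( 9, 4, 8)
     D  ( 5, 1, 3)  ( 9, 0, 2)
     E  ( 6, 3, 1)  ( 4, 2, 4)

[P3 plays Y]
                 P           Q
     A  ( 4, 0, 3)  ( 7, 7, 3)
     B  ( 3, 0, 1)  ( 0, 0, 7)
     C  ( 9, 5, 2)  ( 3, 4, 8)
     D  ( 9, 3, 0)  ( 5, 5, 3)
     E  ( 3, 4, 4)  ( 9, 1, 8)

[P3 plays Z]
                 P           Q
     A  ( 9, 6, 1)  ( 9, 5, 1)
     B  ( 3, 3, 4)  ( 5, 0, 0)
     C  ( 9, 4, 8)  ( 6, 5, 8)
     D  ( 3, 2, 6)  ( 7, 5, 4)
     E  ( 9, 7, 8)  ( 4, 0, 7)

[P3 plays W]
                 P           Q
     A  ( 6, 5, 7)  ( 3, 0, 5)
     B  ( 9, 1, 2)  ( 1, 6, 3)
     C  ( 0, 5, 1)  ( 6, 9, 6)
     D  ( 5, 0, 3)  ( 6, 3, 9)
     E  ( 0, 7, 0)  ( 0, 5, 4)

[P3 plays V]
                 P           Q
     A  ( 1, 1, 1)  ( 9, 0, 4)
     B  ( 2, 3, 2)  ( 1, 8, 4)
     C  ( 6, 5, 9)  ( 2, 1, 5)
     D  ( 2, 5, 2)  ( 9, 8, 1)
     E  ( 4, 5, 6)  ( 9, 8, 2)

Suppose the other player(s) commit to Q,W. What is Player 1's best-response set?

argmax u_1 = {C,D}

u_1(A vs Q,W) = 3
u_1(B vs Q,W) = 1
u_1(C vs Q,W) = 6
u_1(D vs Q,W) = 6
u_1(E vs Q,W) = 0
max payoff 6 at {C,D}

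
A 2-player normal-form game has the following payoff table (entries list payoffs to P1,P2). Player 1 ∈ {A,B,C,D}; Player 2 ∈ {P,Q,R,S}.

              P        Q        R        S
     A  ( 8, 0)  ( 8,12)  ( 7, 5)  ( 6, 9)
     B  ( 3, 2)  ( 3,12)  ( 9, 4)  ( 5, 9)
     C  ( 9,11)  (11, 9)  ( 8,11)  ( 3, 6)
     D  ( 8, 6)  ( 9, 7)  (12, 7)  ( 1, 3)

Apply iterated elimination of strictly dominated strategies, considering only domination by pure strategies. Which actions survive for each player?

Survivors P1:{C,D} P2:{P,Q,R}

P2 drop S (Q beats it: A:12>9 B:12>9 C:9>6 D:7>3)
P1 drop A (C beats it: P:9>8 Q:11>8 R:8>7)
P1 drop B (D beats it: P:8>3 Q:9>3 R:12>9)
P1→{C,D} P2→{P,Q,R}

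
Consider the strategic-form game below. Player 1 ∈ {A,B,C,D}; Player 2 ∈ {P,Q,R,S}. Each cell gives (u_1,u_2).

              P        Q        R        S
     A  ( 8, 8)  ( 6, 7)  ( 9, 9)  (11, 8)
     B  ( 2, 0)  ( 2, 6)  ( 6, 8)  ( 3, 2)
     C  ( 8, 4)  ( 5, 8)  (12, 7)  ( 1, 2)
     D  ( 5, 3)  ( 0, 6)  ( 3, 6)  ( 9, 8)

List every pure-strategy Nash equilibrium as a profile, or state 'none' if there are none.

PSNE: ∅

(A,P): not NE [P2→R gives 9>8]
(A,Q): not NE [P2→R gives 9>7]
(A,R): not NE [P1→C gives 12>9]
(A,S): not NE [P2→R gives 9>8]
(B,P): not NE [P1→C gives 8>2; P2→R gives 8>0]
(B,Q): not NE [P1→A gives 6>2; P2→R gives 8>6]
(B,R): not NE [P1→C gives 12>6]
(B,S): not NE [P1→A gives 11>3; P2→R gives 8>2]
(C,P): not NE [P2→Q gives 8>4]
(C,Q): not NE [P1→A gives 6>5]
(C,R): not NE [P2→Q gives 8>7]
(C,S): not NE [P1→A gives 11>1; P2→Q gives 8>2]
(D,P): not NE [P1→C gives 8>5; P2→S gives 8>3]
(D,Q): not NE [P1→A gives 6>0; P2→S gives 8>6]
(D,R): not NE [P1→C gives 12>3; P2→S gives 8>6]
(D,S): not NE [P1→A gives 11>9]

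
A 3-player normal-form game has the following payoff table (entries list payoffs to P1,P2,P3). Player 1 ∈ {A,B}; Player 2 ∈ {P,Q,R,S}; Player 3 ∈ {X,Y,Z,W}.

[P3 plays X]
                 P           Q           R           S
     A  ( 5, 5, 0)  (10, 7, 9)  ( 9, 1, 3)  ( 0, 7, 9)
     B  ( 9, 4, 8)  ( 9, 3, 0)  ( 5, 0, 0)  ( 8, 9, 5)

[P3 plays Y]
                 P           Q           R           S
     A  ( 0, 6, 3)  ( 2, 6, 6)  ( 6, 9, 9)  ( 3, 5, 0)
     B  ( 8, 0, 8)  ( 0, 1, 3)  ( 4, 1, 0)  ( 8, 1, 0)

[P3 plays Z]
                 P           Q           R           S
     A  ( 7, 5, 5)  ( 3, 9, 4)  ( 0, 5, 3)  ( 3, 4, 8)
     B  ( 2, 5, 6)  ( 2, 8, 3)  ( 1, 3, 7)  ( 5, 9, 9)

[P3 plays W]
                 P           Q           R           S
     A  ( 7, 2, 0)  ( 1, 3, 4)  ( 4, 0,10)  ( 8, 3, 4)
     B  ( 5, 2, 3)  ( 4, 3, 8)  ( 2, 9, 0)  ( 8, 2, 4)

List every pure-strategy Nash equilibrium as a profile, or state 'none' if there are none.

(A,P,X): not NE [P1→B gives 9>5; P2→S gives 7>5; P3→Z gives 5>0]
(A,P,Y): not NE [P1→B gives 8>0; P2→R gives 9>6; P3→Z gives 5>3]
(A,P,Z): not NE [P2→Q gives 9>5]
(A,P,W): not NE [P2→S gives 3>2; P3→Z gives 5>0]
(A,Q,X): NE
(A,Q,Y): not NE [P2→R gives 9>6; P3→X gives 9>6]
(A,Q,Z): not NE [P3→X gives 9>4]
(A,Q,W): not NE [P1→B gives 4>1; P3→X gives 9>4]
(A,R,X): not NE [P2→S gives 7>1; P3→W gives 10>3]
(A,R,Y): not NE [P3→W gives 10>9]
(A,R,Z): not NE [P1→B gives 1>0; P2→Q gives 9>5; P3→W gives 10>3]
(A,R,W): not NE [P2→S gives 3>0]
(A,S,X): not NE [P1→B gives 8>0]
(A,S,Y): not NE [P1→B gives 8>3; P2→R gives 9>5; P3→X gives 9>0]
(A,S,Z): not NE [P1→B gives 5>3; P2→Q gives 9>4; P3→X gives 9>8]
(A,S,W): not NE [P3→X gives 9>4]
(B,P,X): not NE [P2→S gives 9>4]
(B,P,Y): not NE [P2→S gives 1>0]
(B,P,Z): not NE [P1→A gives 7>2; P2→S gives 9>5; P3→Y gives 8>6]
(B,P,W): not NE [P1→A gives 7>5; P2→R gives 9>2; P3→Y gives 8>3]
(B,Q,X): not NE [P1→A gives 10>9; P2→S gives 9>3; P3→W gives 8>0]
(B,Q,Y): not NE [P1→A gives 2>0; P3→W gives 8>3]
(B,Q,Z): not NE [P1→A gives 3>2; P2→S gives 9>8; P3→W gives 8>3]
(B,Q,W): not NE [P2→R gives 9>3]
(B,R,X): not NE [P1→A gives 9>5; P2→S gives 9>0; P3→Z gives 7>0]
(B,R,Y): not NE [P1→A gives 6>4; P3→Z gives 7>0]
(B,R,Z): not NE [P2→S gives 9>3]
(B,R,W): not NE [P1→A gives 4>2; P3→Z gives 7>0]
(B,S,X): not NE [P3→Z gives 9>5]
(B,S,Y): not NE [P3→Z gives 9>0]
(B,S,Z): NE
(B,S,W): not NE [P2→R gives 9>2; P3→Z gives 9>4]

Nash profiles: (A,Q,X), (B,S,Z)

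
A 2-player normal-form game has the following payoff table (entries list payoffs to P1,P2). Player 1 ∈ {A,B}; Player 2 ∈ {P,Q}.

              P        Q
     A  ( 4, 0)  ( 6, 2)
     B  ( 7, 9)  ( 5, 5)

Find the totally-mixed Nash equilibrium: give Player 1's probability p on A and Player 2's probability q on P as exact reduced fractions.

(p,q) = (2/3, 1/4)

P1 indiff ⇒ q·4+(1-q)·6 = q·7+(1-q)·5 ⇒ q(-3) = (1-q)(-1) ⇒ q = 1/4
P2 indiff ⇒ p·0+(1-p)·9 = p·2+(1-p)·5 ⇒ p(-2) = (1-p)(-4) ⇒ p = 2/3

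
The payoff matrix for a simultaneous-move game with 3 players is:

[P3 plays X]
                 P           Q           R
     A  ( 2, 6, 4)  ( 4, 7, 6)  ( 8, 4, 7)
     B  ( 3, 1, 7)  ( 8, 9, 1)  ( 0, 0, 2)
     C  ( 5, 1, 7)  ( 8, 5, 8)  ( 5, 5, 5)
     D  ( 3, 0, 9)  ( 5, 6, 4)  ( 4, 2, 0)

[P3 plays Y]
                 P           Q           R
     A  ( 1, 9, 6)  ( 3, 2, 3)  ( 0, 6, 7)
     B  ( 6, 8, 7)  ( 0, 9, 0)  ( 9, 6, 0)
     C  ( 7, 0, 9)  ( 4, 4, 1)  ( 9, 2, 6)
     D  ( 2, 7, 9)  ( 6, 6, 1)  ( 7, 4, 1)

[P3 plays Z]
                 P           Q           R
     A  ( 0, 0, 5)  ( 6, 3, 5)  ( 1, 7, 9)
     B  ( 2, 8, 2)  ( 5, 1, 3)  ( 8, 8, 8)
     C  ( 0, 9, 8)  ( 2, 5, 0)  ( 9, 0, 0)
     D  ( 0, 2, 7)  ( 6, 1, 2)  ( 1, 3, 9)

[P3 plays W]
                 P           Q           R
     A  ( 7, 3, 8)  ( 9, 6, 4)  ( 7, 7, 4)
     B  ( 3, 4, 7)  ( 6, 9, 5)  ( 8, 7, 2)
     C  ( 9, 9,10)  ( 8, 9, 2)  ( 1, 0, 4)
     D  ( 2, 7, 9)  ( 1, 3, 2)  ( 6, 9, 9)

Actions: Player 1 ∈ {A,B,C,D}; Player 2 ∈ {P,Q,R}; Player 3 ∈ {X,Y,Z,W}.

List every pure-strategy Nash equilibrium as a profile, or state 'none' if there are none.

(A,P,X): not NE [P1→C gives 5>2; P2→Q gives 7>6; P3→W gives 8>4]
(A,P,Y): not NE [P1→C gives 7>1; P3→W gives 8>6]
(A,P,Z): not NE [P1→B gives 2>0; P2→R gives 7>0; P3→W gives 8>5]
(A,P,W): not NE [P1→C gives 9>7; P2→R gives 7>3]
(A,Q,X): not NE [P1→C gives 8>4]
(A,Q,Y): not NE [P1→D gives 6>3; P2→P gives 9>2; P3→X gives 6>3]
(A,Q,Z): not NE [P2→R gives 7>3; P3→X gives 6>5]
(A,Q,W): not NE [P2→R gives 7>6; P3→X gives 6>4]
(A,R,X): not NE [P2→Q gives 7>4; P3→Z gives 9>7]
(A,R,Y): not NE [P1→C gives 9>0; P2→P gives 9>6; P3→Z gives 9>7]
(A,R,Z): not NE [P1→C gives 9>1]
(A,R,W): not NE [P1→B gives 8>7; P3→Z gives 9>4]
(B,P,X): not NE [P1→C gives 5>3; P2→Q gives 9>1]
(B,P,Y): not NE [P1→C gives 7>6; P2→Q gives 9>8]
(B,P,Z): not NE [P3→W gives 7>2]
(B,P,W): not NE [P1→C gives 9>3; P2→Q gives 9>4]
(B,Q,X): not NE [P3→W gives 5>1]
(B,Q,Y): not NE [P1→D gives 6>0; P3→W gives 5>0]
(B,Q,Z): not NE [P1→D gives 6>5; P2→R gives 8>1; P3→W gives 5>3]
(B,Q,W): not NE [P1→A gives 9>6]
(B,R,X): not NE [P1→A gives 8>0; P2→Q gives 9>0; P3→Z gives 8>2]
(B,R,Y): not NE [P2→Q gives 9>6; P3→Z gives 8>0]
(B,R,Z): not NE [P1→C gives 9>8]
(B,R,W): not NE [P2→Q gives 9>7; P3→Z gives 8>2]
(C,P,X): not NE [P2→R gives 5>1; P3→W gives 10>7]
(C,P,Y): not NE [P2→Q gives 4>0; P3→W gives 10>9]
(C,P,Z): not NE [P1→B gives 2>0; P3→W gives 10>8]
(C,P,W): NE
(C,Q,X): NE
(C,Q,Y): not NE [P1→D gives 6>4; P3→X gives 8>1]
(C,Q,Z): not NE [P1→D gives 6>2; P2→P gives 9>5; P3→X gives 8>0]
(C,Q,W): not NE [P1→A gives 9>8; P3→X gives 8>2]
(C,R,X): not NE [P1→A gives 8>5; P3→Y gives 6>5]
(C,R,Y): not NE [P2→Q gives 4>2]
(C,R,Z): not NE [P2→P gives 9>0; P3→Y gives 6>0]
(C,R,W): not NE [P1→B gives 8>1; P2→Q gives 9>0; P3→Y gives 6>4]
(D,P,X): not NE [P1→C gives 5>3; P2→Q gives 6>0]
(D,P,Y): not NE [P1→C gives 7>2]
(D,P,Z): not NE [P1→B gives 2>0; P2→R gives 3>2; P3→W gives 9>7]
(D,P,W): not NE [P1→C gives 9>2; P2→R gives 9>7]
(D,Q,X): not NE [P1→C gives 8>5]
(D,Q,Y): not NE [P2→P gives 7>6; P3→X gives 4>1]
(D,Q,Z): not NE [P2→R gives 3>1; P3→X gives 4>2]
(D,Q,W): not NE [P1→A gives 9>1; P2→R gives 9>3; P3→X gives 4>2]
(D,R,X): not NE [P1→A gives 8>4; P2→Q gives 6>2; P3→W gives 9>0]
(D,R,Y): not NE [P1→C gives 9>7; P2→P gives 7>4; P3→W gives 9>1]
(D,R,Z): not NE [P1→C gives 9>1]
(D,R,W): not NE [P1→B gives 8>6]

PSNE = {(C,P,W), (C,Q,X)}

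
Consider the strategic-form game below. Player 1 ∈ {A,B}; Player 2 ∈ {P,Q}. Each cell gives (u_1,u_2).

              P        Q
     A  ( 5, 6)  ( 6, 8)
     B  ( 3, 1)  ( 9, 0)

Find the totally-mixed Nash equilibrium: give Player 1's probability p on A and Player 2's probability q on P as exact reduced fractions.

p=1/3, q=3/5

P1 indiff ⇒ q·5+(1-q)·6 = q·3+(1-q)·9 ⇒ q(2) = (1-q)(3) ⇒ q = 3/5
P2 indiff ⇒ p·6+(1-p)·1 = p·8+(1-p)·0 ⇒ p(-2) = (1-p)(-1) ⇒ p = 1/3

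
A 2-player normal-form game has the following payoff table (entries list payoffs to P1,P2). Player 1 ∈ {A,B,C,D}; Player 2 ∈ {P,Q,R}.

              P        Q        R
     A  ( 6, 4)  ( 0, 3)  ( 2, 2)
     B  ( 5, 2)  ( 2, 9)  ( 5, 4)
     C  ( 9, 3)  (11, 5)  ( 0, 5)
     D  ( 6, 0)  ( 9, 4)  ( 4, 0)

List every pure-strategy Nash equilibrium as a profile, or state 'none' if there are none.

PSNE = {(C,Q)}

(A,P): not NE [P1→C gives 9>6]
(A,Q): not NE [P1→C gives 11>0; P2→P gives 4>3]
(A,R): not NE [P1→B gives 5>2; P2→P gives 4>2]
(B,P): not NE [P1→C gives 9>5; P2→Q gives 9>2]
(B,Q): not NE [P1→C gives 11>2]
(B,R): not NE [P2→Q gives 9>4]
(C,P): not NE [P2→R gives 5>3]
(C,Q): NE
(C,R): not NE [P1→B gives 5>0]
(D,P): not NE [P1→C gives 9>6; P2→Q gives 4>0]
(D,Q): not NE [P1→C gives 11>9]
(D,R): not NE [P1→B gives 5>4; P2→Q gives 4>0]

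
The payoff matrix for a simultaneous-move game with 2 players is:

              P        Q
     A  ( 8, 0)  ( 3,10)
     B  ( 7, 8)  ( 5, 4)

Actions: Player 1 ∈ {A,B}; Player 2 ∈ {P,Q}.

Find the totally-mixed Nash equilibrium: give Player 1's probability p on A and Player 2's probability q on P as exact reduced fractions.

P1 indiff ⇒ q·8+(1-q)·3 = q·7+(1-q)·5 ⇒ q(1) = (1-q)(2) ⇒ q = 2/3
P2 indiff ⇒ p·0+(1-p)·8 = p·10+(1-p)·4 ⇒ p(-10) = (1-p)(-4) ⇒ p = 2/7

(p,q) = (2/7, 2/3)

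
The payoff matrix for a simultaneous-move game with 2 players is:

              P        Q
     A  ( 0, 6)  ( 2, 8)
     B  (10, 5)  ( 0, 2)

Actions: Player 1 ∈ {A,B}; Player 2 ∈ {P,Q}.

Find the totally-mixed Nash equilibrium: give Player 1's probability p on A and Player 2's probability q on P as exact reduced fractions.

P1 indiff ⇒ q·0+(1-q)·2 = q·10+(1-q)·0 ⇒ q(-10) = (1-q)(-2) ⇒ q = 1/6
P2 indiff ⇒ p·6+(1-p)·5 = p·8+(1-p)·2 ⇒ p(-2) = (1-p)(-3) ⇒ p = 3/5

P1 mixes 3/5 on A; P2 mixes 1/6 on P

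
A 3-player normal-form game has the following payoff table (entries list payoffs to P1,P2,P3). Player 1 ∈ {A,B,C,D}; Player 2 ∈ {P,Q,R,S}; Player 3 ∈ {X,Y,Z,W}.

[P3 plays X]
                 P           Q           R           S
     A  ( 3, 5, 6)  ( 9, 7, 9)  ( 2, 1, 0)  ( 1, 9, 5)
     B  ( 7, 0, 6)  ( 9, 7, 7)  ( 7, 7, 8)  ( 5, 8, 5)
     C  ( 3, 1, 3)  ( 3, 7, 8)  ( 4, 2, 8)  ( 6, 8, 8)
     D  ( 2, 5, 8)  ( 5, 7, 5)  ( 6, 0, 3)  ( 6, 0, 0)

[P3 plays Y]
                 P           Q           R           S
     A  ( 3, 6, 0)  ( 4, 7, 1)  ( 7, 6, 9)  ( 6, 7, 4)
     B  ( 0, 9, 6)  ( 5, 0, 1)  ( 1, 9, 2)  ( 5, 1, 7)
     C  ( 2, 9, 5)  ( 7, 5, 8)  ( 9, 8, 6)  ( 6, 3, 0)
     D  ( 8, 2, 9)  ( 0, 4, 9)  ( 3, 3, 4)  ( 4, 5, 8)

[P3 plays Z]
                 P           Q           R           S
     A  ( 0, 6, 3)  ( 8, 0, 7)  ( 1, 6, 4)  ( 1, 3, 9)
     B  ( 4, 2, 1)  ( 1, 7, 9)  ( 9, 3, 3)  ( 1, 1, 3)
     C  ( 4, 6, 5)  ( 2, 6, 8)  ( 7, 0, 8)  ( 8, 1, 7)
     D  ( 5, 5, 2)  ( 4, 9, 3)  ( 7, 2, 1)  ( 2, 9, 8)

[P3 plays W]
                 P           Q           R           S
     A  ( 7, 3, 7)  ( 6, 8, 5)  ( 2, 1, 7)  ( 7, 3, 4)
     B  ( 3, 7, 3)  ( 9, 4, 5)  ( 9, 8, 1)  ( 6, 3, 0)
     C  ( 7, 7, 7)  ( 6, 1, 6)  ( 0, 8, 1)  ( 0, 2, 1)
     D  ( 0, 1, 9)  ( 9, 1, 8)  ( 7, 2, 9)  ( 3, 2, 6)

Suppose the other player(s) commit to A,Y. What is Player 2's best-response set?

P2 best: {Q,S}

u_2(P vs A,Y) = 6
u_2(Q vs A,Y) = 7
u_2(R vs A,Y) = 6
u_2(S vs A,Y) = 7
max payoff 7 at {Q,S}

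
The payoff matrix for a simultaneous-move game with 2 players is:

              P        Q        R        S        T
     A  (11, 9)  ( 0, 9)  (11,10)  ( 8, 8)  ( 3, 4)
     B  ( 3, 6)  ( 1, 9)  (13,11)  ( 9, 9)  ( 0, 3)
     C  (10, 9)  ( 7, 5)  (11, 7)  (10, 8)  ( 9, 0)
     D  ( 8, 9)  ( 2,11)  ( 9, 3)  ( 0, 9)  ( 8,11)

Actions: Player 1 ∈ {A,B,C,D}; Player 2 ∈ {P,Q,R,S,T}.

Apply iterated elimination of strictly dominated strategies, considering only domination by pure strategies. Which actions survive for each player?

P1 drop D (C beats it: P:10>8 Q:7>2 R:11>9 S:10>0 T:9>8)
P2 drop Q (R beats it: A:10>9 B:11>9 C:7>5)
P2 drop T (P beats it: A:9>4 B:6>3 C:9>0)
P1→{A,B,C} P2→{P,R,S}

Survivors P1:{A,B,C} P2:{P,R,S}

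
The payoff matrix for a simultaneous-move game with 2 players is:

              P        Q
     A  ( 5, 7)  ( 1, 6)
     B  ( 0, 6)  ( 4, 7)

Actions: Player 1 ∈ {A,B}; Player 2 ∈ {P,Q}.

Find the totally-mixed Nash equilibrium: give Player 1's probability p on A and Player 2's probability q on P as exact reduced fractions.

P1 indiff ⇒ q·5+(1-q)·1 = q·0+(1-q)·4 ⇒ q(5) = (1-q)(3) ⇒ q = 3/8
P2 indiff ⇒ p·7+(1-p)·6 = p·6+(1-p)·7 ⇒ p(1) = (1-p)(1) ⇒ p = 1/2

(p,q) = (1/2, 3/8)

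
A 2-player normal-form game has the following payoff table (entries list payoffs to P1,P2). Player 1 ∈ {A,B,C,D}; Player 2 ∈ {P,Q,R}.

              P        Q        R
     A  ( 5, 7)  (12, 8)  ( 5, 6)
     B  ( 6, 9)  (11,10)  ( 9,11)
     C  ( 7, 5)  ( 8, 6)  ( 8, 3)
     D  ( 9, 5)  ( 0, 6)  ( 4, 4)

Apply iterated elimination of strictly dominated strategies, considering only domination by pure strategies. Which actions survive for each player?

P2 drop P (Q beats it: A:8>7 B:10>9 C:6>5 D:6>5)
P1 drop C (B beats it: Q:11>8 R:9>8)
P1 drop D (A beats it: Q:12>0 R:5>4)
P1→{A,B} P2→{Q,R}

Survivors P1:{A,B} P2:{Q,R}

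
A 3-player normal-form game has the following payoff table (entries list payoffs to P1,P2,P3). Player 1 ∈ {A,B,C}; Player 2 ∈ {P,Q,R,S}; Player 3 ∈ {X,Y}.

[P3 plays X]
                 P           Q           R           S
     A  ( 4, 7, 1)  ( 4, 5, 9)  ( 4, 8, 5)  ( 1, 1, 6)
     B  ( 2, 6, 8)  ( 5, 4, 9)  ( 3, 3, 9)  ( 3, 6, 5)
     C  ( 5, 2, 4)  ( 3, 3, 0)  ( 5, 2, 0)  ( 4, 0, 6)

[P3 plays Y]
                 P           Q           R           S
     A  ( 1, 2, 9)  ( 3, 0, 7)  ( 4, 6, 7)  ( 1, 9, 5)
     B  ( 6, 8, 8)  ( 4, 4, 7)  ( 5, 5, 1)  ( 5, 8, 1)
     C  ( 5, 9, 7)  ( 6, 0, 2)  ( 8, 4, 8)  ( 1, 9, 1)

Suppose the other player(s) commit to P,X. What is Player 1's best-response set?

argmax u_1 = {C}

u_1(A vs P,X) = 4
u_1(B vs P,X) = 2
u_1(C vs P,X) = 5
max payoff 5 at {C}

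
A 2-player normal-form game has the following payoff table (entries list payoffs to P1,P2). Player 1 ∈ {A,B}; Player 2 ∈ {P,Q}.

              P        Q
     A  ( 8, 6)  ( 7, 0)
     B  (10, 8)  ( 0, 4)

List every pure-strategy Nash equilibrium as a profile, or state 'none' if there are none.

(A,P): not NE [P1→B gives 10>8]
(A,Q): not NE [P2→P gives 6>0]
(B,P): NE
(B,Q): not NE [P1→A gives 7>0; P2→P gives 8>4]

PSNE = {(B,P)}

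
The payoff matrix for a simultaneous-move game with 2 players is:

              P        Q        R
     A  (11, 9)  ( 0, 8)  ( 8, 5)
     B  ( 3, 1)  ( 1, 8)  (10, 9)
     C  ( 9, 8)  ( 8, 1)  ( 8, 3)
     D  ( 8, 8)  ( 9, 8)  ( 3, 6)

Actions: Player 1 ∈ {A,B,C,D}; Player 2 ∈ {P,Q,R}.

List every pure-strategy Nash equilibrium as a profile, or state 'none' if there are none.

(A,P): NE
(A,Q): not NE [P1→D gives 9>0; P2→P gives 9>8]
(A,R): not NE [P1→B gives 10>8; P2→P gives 9>5]
(B,P): not NE [P1→A gives 11>3; P2→R gives 9>1]
(B,Q): not NE [P1→D gives 9>1; P2→R gives 9>8]
(B,R): NE
(C,P): not NE [P1→A gives 11>9]
(C,Q): not NE [P1→D gives 9>8; P2→P gives 8>1]
(C,R): not NE [P1→B gives 10>8; P2→P gives 8>3]
(D,P): not NE [P1→A gives 11>8]
(D,Q): NE
(D,R): not NE [P1→B gives 10>3; P2→Q gives 8>6]

NE set: (A,P), (B,R), (D,Q)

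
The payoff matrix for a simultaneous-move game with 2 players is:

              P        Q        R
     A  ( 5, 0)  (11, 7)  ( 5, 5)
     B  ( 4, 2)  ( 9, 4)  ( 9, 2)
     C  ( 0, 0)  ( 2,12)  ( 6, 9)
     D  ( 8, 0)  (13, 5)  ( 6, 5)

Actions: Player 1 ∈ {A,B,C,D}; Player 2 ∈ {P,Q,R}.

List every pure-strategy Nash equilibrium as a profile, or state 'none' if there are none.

PSNE = {(D,Q)}

(A,P): not NE [P1→D gives 8>5; P2→Q gives 7>0]
(A,Q): not NE [P1→D gives 13>11]
(A,R): not NE [P1→B gives 9>5; P2→Q gives 7>5]
(B,P): not NE [P1→D gives 8>4; P2→Q gives 4>2]
(B,Q): not NE [P1→D gives 13>9]
(B,R): not NE [P2→Q gives 4>2]
(C,P): not NE [P1→D gives 8>0; P2→Q gives 12>0]
(C,Q): not NE [P1→D gives 13>2]
(C,R): not NE [P1→B gives 9>6; P2→Q gives 12>9]
(D,P): not NE [P2→R gives 5>0]
(D,Q): NE
(D,R): not NE [P1→B gives 9>6]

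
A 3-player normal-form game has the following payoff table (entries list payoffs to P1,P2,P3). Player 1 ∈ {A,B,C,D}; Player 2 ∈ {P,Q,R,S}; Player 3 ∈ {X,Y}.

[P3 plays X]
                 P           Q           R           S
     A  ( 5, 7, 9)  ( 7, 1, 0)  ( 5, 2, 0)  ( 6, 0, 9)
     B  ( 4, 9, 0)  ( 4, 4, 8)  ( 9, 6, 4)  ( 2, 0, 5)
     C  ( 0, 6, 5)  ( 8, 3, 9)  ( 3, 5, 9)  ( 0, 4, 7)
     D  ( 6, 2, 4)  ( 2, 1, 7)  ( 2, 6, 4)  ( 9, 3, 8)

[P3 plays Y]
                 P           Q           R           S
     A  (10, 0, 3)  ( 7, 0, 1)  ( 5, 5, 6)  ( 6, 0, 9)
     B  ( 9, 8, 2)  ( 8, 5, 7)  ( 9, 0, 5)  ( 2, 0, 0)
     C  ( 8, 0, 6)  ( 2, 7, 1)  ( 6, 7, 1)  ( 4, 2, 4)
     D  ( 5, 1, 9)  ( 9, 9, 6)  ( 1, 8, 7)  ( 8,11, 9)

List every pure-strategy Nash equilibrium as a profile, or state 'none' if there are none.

(A,P,X): not NE [P1→D gives 6>5]
(A,P,Y): not NE [P2→R gives 5>0; P3→X gives 9>3]
(A,Q,X): not NE [P1→C gives 8>7; P2→P gives 7>1; P3→Y gives 1>0]
(A,Q,Y): not NE [P1→D gives 9>7; P2→R gives 5>0]
(A,R,X): not NE [P1→B gives 9>5; P2→P gives 7>2; P3→Y gives 6>0]
(A,R,Y): not NE [P1→B gives 9>5]
(A,S,X): not NE [P1→D gives 9>6; P2→P gives 7>0]
(A,S,Y): not NE [P1→D gives 8>6; P2→R gives 5>0]
(B,P,X): not NE [P1→D gives 6>4; P3→Y gives 2>0]
(B,P,Y): not NE [P1→A gives 10>9]
(B,Q,X): not NE [P1→C gives 8>4; P2→P gives 9>4]
(B,Q,Y): not NE [P1→D gives 9>8; P2→P gives 8>5; P3→X gives 8>7]
(B,R,X): not NE [P2→P gives 9>6; P3→Y gives 5>4]
(B,R,Y): not NE [P2→P gives 8>0]
(B,S,X): not NE [P1→D gives 9>2; P2→P gives 9>0]
(B,S,Y): not NE [P1→D gives 8>2; P2→P gives 8>0; P3→X gives 5>0]
(C,P,X): not NE [P1→D gives 6>0; P3→Y gives 6>5]
(C,P,Y): not NE [P1→A gives 10>8; P2→R gives 7>0]
(C,Q,X): not NE [P2→P gives 6>3]
(C,Q,Y): not NE [P1→D gives 9>2; P3→X gives 9>1]
(C,R,X): not NE [P1→B gives 9>3; P2→P gives 6>5]
(C,R,Y): not NE [P1→B gives 9>6; P3→X gives 9>1]
(C,S,X): not NE [P1→D gives 9>0; P2→P gives 6>4]
(C,S,Y): not NE [P1→D gives 8>4; P2→R gives 7>2; P3→X gives 7>4]
(D,P,X): not NE [P2→R gives 6>2; P3→Y gives 9>4]
(D,P,Y): not NE [P1→A gives 10>5; P2→S gives 11>1]
(D,Q,X): not NE [P1→C gives 8>2; P2→R gives 6>1]
(D,Q,Y): not NE [P2→S gives 11>9; P3→X gives 7>6]
(D,R,X): not NE [P1→B gives 9>2; P3→Y gives 7>4]
(D,R,Y): not NE [P1→B gives 9>1; P2→S gives 11>8]
(D,S,X): not NE [P2→R gives 6>3; P3→Y gives 9>8]
(D,S,Y): NE

PSNE = {(D,S,Y)}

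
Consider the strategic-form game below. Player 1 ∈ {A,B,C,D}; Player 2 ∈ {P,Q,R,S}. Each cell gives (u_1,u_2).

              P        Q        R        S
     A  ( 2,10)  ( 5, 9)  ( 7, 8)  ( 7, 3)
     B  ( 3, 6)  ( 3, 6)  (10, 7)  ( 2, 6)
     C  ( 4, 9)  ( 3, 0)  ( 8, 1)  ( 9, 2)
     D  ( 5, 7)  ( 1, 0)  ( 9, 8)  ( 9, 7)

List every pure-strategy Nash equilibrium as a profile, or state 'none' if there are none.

Nash profiles: (B,R)

(A,P): not NE [P1→D gives 5>2]
(A,Q): not NE [P2→P gives 10>9]
(A,R): not NE [P1→B gives 10>7; P2→P gives 10>8]
(A,S): not NE [P1→D gives 9>7; P2→P gives 10>3]
(B,P): not NE [P1→D gives 5>3; P2→R gives 7>6]
(B,Q): not NE [P1→A gives 5>3; P2→R gives 7>6]
(B,R): NE
(B,S): not NE [P1→D gives 9>2; P2→R gives 7>6]
(C,P): not NE [P1→D gives 5>4]
(C,Q): not NE [P1→A gives 5>3; P2→P gives 9>0]
(C,R): not NE [P1→B gives 10>8; P2→P gives 9>1]
(C,S): not NE [P2→P gives 9>2]
(D,P): not NE [P2→R gives 8>7]
(D,Q): not NE [P1→A gives 5>1; P2→R gives 8>0]
(D,R): not NE [P1→B gives 10>9]
(D,S): not NE [P2→R gives 8>7]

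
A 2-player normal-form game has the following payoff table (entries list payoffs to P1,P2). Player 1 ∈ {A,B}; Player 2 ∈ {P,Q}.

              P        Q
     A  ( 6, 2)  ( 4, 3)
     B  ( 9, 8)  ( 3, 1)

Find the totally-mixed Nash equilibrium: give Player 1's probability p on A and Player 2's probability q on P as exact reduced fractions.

P1 mixes 7/8 on A; P2 mixes 1/4 on P

P1 indiff ⇒ q·6+(1-q)·4 = q·9+(1-q)·3 ⇒ q(-3) = (1-q)(-1) ⇒ q = 1/4
P2 indiff ⇒ p·2+(1-p)·8 = p·3+(1-p)·1 ⇒ p(-1) = (1-p)(-7) ⇒ p = 7/8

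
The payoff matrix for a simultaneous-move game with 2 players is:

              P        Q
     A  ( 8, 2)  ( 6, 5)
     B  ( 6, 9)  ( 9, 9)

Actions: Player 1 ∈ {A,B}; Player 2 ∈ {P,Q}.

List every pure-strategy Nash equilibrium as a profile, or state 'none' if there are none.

Nash profiles: (B,Q)

(A,P): not NE [P2→Q gives 5>2]
(A,Q): not NE [P1→B gives 9>6]
(B,P): not NE [P1→A gives 8>6]
(B,Q): NE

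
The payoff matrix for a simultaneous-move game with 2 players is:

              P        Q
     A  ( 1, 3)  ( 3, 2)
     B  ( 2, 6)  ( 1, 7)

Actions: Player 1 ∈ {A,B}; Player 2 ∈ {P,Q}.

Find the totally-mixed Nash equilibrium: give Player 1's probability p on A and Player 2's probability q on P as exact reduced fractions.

(p,q) = (1/2, 2/3)

P1 indiff ⇒ q·1+(1-q)·3 = q·2+(1-q)·1 ⇒ q(-1) = (1-q)(-2) ⇒ q = 2/3
P2 indiff ⇒ p·3+(1-p)·6 = p·2+(1-p)·7 ⇒ p(1) = (1-p)(1) ⇒ p = 1/2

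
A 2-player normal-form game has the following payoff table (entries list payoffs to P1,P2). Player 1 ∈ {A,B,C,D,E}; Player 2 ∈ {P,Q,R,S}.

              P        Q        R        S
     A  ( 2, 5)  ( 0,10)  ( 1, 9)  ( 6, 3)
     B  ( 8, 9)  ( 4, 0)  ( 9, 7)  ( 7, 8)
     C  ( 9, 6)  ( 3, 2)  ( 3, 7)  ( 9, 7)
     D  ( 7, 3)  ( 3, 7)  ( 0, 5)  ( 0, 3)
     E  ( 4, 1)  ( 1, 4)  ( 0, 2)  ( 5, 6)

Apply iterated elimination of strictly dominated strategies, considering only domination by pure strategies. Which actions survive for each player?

P1 drop A (B beats it: P:8>2 Q:4>0 R:9>1 S:7>6)
P1 drop D (B beats it: P:8>7 Q:4>3 R:9>0 S:7>0)
P1 drop E (B beats it: P:8>4 Q:4>1 R:9>0 S:7>5)
P2 drop Q (P beats it: B:9>0 C:6>2)
P1→{B,C} P2→{P,R,S}

Survivors P1:{B,C} P2:{P,R,S}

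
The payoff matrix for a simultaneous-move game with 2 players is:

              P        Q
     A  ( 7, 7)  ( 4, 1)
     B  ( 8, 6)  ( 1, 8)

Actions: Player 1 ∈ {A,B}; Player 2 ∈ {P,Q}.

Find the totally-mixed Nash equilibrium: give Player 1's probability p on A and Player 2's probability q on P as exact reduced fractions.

p=1/4, q=3/4

P1 indiff ⇒ q·7+(1-q)·4 = q·8+(1-q)·1 ⇒ q(-1) = (1-q)(-3) ⇒ q = 3/4
P2 indiff ⇒ p·7+(1-p)·6 = p·1+(1-p)·8 ⇒ p(6) = (1-p)(2) ⇒ p = 1/4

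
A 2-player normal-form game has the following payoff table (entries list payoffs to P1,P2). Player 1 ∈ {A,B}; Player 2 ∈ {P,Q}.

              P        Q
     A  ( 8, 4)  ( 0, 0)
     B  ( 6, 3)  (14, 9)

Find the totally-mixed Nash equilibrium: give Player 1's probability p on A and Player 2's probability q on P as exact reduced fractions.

p=3/5, q=7/8

P1 indiff ⇒ q·8+(1-q)·0 = q·6+(1-q)·14 ⇒ q(2) = (1-q)(14) ⇒ q = 7/8
P2 indiff ⇒ p·4+(1-p)·3 = p·0+(1-p)·9 ⇒ p(4) = (1-p)(6) ⇒ p = 3/5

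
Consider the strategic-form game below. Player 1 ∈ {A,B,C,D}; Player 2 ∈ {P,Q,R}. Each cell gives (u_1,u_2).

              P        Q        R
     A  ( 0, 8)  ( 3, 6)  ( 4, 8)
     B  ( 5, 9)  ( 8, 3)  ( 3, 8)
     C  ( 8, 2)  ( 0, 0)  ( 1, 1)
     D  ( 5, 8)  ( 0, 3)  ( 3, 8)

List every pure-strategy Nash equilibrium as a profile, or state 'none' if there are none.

(A,P): not NE [P1→C gives 8>0]
(A,Q): not NE [P1→B gives 8>3; P2→R gives 8>6]
(A,R): NE
(B,P): not NE [P1→C gives 8>5]
(B,Q): not NE [P2→P gives 9>3]
(B,R): not NE [P1→A gives 4>3; P2→P gives 9>8]
(C,P): NE
(C,Q): not NE [P1→B gives 8>0; P2→P gives 2>0]
(C,R): not NE [P1→A gives 4>1; P2→P gives 2>1]
(D,P): not NE [P1→C gives 8>5]
(D,Q): not NE [P1→B gives 8>0; P2→R gives 8>3]
(D,R): not NE [P1→A gives 4>3]

PSNE = {(A,R), (C,P)}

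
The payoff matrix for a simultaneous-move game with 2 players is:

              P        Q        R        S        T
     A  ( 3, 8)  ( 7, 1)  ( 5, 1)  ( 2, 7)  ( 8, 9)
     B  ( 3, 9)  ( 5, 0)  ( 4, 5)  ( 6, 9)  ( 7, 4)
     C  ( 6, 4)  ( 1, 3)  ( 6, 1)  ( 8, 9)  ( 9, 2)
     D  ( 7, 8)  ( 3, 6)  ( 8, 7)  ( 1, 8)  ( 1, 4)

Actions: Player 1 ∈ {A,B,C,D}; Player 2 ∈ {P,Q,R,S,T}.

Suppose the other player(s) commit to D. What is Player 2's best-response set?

u_2(P vs D) = 8
u_2(Q vs D) = 6
u_2(R vs D) = 7
u_2(S vs D) = 8
u_2(T vs D) = 4
max payoff 8 at {P,S}

P2 best: {P,S}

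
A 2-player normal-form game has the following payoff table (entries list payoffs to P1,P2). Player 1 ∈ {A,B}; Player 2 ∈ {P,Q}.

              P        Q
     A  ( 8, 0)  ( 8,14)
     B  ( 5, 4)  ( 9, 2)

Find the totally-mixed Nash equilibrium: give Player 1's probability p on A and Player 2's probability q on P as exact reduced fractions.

p=1/8, q=1/4

P1 indiff ⇒ q·8+(1-q)·8 = q·5+(1-q)·9 ⇒ q(3) = (1-q)(1) ⇒ q = 1/4
P2 indiff ⇒ p·0+(1-p)·4 = p·14+(1-p)·2 ⇒ p(-14) = (1-p)(-2) ⇒ p = 1/8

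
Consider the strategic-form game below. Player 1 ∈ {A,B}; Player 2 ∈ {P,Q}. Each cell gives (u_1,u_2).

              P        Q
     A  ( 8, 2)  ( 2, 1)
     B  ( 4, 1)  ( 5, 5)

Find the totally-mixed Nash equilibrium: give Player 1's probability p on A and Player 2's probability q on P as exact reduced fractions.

P1 mixes 4/5 on A; P2 mixes 3/7 on P

P1 indiff ⇒ q·8+(1-q)·2 = q·4+(1-q)·5 ⇒ q(4) = (1-q)(3) ⇒ q = 3/7
P2 indiff ⇒ p·2+(1-p)·1 = p·1+(1-p)·5 ⇒ p(1) = (1-p)(4) ⇒ p = 4/5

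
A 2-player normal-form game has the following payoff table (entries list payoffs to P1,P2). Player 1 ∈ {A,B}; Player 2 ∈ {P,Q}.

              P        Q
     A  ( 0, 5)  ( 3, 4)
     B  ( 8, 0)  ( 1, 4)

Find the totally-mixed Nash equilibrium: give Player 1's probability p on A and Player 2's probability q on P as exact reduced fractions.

p=4/5, q=1/5

P1 indiff ⇒ q·0+(1-q)·3 = q·8+(1-q)·1 ⇒ q(-8) = (1-q)(-2) ⇒ q = 1/5
P2 indiff ⇒ p·5+(1-p)·0 = p·4+(1-p)·4 ⇒ p(1) = (1-p)(4) ⇒ p = 4/5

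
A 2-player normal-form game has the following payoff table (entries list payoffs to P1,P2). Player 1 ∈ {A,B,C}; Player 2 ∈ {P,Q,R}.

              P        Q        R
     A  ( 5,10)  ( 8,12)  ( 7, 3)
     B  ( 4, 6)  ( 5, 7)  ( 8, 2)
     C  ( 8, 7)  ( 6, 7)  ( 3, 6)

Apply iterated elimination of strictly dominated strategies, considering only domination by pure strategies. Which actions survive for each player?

Survivors P1:{A,C} P2:{P,Q}

P2 drop R (P beats it: A:10>3 B:6>2 C:7>6)
P1 drop B (A beats it: P:5>4 Q:8>5)
P1→{A,C} P2→{P,Q}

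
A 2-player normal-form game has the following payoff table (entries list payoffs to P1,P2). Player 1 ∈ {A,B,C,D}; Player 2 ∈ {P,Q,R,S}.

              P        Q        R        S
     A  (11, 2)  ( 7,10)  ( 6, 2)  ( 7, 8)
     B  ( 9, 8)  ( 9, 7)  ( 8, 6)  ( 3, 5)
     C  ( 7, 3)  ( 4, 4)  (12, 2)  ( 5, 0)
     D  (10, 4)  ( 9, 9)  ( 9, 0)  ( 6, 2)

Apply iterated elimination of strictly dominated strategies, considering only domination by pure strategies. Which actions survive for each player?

P2 drop R (Q beats it: A:10>2 B:7>6 C:4>2 D:9>0)
P1 drop C (A beats it: P:11>7 Q:7>4 S:7>5)
P2 drop S (Q beats it: A:10>8 B:7>5 D:9>2)
P1→{A,B,D} P2→{P,Q}

Remaining: P1:{A,B,D} P2:{P,Q}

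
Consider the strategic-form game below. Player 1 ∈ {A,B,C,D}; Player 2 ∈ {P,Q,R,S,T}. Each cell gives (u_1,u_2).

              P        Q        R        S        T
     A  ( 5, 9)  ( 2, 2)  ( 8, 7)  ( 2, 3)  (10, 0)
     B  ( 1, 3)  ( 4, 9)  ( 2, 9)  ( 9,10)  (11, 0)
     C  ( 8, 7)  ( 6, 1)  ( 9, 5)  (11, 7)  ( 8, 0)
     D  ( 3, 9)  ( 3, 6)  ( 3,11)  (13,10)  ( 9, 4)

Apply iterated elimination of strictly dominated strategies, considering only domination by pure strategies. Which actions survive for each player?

IESDS → P1:{C,D} P2:{P,R,S}

P2 drop Q (S beats it: A:3>2 B:10>9 C:7>1 D:10>6)
P2 drop T (P beats it: A:9>0 B:3>0 C:7>0 D:9>4)
P1 drop A (C beats it: P:8>5 R:9>8 S:11>2)
P1 drop B (C beats it: P:8>1 R:9>2 S:11>9)
P1→{C,D} P2→{P,R,S}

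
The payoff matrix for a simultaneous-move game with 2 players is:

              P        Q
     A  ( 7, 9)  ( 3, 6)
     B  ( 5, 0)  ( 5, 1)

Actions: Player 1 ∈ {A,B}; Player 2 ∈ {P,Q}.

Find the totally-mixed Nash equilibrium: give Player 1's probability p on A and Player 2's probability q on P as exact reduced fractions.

(p,q) = (1/4, 1/2)

P1 indiff ⇒ q·7+(1-q)·3 = q·5+(1-q)·5 ⇒ q(2) = (1-q)(2) ⇒ q = 1/2
P2 indiff ⇒ p·9+(1-p)·0 = p·6+(1-p)·1 ⇒ p(3) = (1-p)(1) ⇒ p = 1/4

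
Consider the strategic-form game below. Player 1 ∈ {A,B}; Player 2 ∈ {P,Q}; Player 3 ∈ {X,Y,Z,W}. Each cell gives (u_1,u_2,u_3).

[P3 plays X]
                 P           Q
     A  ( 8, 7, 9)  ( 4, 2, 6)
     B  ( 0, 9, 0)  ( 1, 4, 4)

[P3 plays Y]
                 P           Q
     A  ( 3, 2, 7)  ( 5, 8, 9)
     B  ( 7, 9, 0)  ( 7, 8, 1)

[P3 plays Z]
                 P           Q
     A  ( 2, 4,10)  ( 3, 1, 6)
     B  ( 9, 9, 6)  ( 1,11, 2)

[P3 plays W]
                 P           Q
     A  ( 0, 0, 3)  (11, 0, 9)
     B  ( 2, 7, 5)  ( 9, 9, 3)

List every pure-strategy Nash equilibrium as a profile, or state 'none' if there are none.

(A,P,X): not NE [P3→Z gives 10>9]
(A,P,Y): not NE [P1→B gives 7>3; P2→Q gives 8>2; P3→Z gives 10>7]
(A,P,Z): not NE [P1→B gives 9>2]
(A,P,W): not NE [P1→B gives 2>0; P3→Z gives 10>3]
(A,Q,X): not NE [P2→P gives 7>2; P3→W gives 9>6]
(A,Q,Y): not NE [P1→B gives 7>5]
(A,Q,Z): not NE [P2→P gives 4>1; P3→W gives 9>6]
(A,Q,W): NE
(B,P,X): not NE [P1→A gives 8>0; P3→Z gives 6>0]
(B,P,Y): not NE [P3→Z gives 6>0]
(B,P,Z): not NE [P2→Q gives 11>9]
(B,P,W): not NE [P2→Q gives 9>7; P3→Z gives 6>5]
(B,Q,X): not NE [P1→A gives 4>1; P2→P gives 9>4]
(B,Q,Y): not NE [P2→P gives 9>8; P3→X gives 4>1]
(B,Q,Z): not NE [P1→A gives 3>1; P3→X gives 4>2]
(B,Q,W): not NE [P1→A gives 11>9; P3→X gives 4>3]

Nash profiles: (A,Q,W)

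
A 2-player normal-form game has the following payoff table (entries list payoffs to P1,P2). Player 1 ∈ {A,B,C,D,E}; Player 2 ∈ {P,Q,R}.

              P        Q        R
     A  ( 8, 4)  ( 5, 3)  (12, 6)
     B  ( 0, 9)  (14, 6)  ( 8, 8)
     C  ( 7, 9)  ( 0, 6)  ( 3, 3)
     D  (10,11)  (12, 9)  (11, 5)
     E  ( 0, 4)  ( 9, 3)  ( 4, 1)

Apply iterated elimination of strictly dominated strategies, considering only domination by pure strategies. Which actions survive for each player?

P1 drop C (A beats it: P:8>7 Q:5>0 R:12>3)
P1 drop E (D beats it: P:10>0 Q:12>9 R:11>4)
P2 drop Q (P beats it: A:4>3 B:9>6 D:11>9)
P1 drop B (A beats it: P:8>0 R:12>8)
P1→{A,D} P2→{P,R}

IESDS → P1:{A,D} P2:{P,R}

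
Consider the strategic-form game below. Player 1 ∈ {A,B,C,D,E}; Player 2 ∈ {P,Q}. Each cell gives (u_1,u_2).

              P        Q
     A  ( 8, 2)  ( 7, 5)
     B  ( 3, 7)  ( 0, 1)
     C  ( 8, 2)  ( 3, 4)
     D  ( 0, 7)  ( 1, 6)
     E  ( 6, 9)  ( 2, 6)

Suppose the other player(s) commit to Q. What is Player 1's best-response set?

P1 best: {A}

u_1(A vs Q) = 7
u_1(B vs Q) = 0
u_1(C vs Q) = 3
u_1(D vs Q) = 1
u_1(E vs Q) = 2
max payoff 7 at {A}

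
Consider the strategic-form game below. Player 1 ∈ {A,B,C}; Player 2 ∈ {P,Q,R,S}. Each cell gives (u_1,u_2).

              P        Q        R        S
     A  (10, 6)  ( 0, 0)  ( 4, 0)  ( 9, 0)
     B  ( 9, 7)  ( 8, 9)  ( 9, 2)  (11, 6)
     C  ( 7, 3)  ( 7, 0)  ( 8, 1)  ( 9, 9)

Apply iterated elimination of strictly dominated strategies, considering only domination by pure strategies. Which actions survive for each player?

P1 drop C (B beats it: P:9>7 Q:8>7 R:9>8 S:11>9)
P2 drop R (P beats it: A:6>0 B:7>2)
P2 drop S (P beats it: A:6>0 B:7>6)
P1→{A,B} P2→{P,Q}

Remaining: P1:{A,B} P2:{P,Q}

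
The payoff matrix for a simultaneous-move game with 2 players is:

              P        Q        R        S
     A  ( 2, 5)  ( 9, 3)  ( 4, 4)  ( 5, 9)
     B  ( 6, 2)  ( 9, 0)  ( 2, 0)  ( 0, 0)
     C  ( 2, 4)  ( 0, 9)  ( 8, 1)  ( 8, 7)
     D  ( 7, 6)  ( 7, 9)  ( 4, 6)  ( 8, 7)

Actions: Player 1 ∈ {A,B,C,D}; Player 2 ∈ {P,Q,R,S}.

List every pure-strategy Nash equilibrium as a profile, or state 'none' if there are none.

(A,P): not NE [P1→D gives 7>2; P2→S gives 9>5]
(A,Q): not NE [P2→S gives 9>3]
(A,R): not NE [P1→C gives 8>4; P2→S gives 9>4]
(A,S): not NE [P1→D gives 8>5]
(B,P): not NE [P1→D gives 7>6]
(B,Q): not NE [P2→P gives 2>0]
(B,R): not NE [P1→C gives 8>2; P2→P gives 2>0]
(B,S): not NE [P1→D gives 8>0; P2→P gives 2>0]
(C,P): not NE [P1→D gives 7>2; P2→Q gives 9>4]
(C,Q): not NE [P1→B gives 9>0]
(C,R): not NE [P2→Q gives 9>1]
(C,S): not NE [P2→Q gives 9>7]
(D,P): not NE [P2→Q gives 9>6]
(D,Q): not NE [P1→B gives 9>7]
(D,R): not NE [P1→C gives 8>4; P2→Q gives 9>6]
(D,S): not NE [P2→Q gives 9>7]

PSNE: ∅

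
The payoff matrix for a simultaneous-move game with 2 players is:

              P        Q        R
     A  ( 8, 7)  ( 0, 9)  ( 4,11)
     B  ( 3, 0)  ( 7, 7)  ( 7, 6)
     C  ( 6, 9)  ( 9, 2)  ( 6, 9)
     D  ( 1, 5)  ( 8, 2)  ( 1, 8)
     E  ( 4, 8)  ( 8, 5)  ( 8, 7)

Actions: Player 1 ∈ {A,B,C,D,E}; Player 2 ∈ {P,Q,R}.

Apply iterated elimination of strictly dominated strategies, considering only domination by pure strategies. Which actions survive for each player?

P1 drop B (E beats it: P:4>3 Q:8>7 R:8>7)
P1 drop D (C beats it: P:6>1 Q:9>8 R:6>1)
P2 drop Q (R beats it: A:11>9 C:9>2 E:7>5)
P1→{A,C,E} P2→{P,R}

Remaining: P1:{A,C,E} P2:{P,R}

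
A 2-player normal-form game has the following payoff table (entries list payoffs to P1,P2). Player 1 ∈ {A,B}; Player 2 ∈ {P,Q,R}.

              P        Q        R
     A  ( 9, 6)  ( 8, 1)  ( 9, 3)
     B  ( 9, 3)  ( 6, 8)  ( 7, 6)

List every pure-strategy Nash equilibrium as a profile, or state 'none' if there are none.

Nash profiles: (A,P)

(A,P): NE
(A,Q): not NE [P2→P gives 6>1]
(A,R): not NE [P2→P gives 6>3]
(B,P): not NE [P2→Q gives 8>3]
(B,Q): not NE [P1→A gives 8>6]
(B,R): not NE [P1→A gives 9>7; P2→Q gives 8>6]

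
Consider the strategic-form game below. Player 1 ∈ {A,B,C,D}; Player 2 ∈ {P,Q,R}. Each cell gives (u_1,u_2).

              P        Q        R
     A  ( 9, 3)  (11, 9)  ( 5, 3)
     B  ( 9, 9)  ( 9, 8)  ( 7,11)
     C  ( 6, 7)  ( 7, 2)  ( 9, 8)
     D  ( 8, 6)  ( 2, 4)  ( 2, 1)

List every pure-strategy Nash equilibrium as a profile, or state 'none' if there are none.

(A,P): not NE [P2→Q gives 9>3]
(A,Q): NE
(A,R): not NE [P1→C gives 9>5; P2→Q gives 9>3]
(B,P): not NE [P2→R gives 11>9]
(B,Q): not NE [P1→A gives 11>9; P2→R gives 11>8]
(B,R): not NE [P1→C gives 9>7]
(C,P): not NE [P1→B gives 9>6; P2→R gives 8>7]
(C,Q): not NE [P1→A gives 11>7; P2→R gives 8>2]
(C,R): NE
(D,P): not NE [P1→B gives 9>8]
(D,Q): not NE [P1→A gives 11>2; P2→P gives 6>4]
(D,R): not NE [P1→C gives 9>2; P2→P gives 6>1]

PSNE = {(A,Q), (C,R)}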